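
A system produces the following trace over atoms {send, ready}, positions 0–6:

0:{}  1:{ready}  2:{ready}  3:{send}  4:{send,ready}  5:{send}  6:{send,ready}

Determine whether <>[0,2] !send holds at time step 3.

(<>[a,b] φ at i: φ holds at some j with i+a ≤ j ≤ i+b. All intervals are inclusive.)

Check !send at each j in [3,5]:
  j=3: false
  j=4: false
  j=5: false
No position in the window satisfies it → formula fails.

Does not hold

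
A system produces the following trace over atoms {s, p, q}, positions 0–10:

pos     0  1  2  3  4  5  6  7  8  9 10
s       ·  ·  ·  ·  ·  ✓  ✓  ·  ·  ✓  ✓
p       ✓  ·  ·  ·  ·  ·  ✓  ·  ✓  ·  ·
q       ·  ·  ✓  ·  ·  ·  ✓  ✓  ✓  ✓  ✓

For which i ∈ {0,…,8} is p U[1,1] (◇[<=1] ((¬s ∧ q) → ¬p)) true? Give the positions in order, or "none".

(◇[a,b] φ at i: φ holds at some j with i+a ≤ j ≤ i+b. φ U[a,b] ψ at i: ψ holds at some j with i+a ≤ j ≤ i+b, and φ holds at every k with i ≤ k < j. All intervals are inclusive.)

Evaluate at each i in [0,8]:
  i=0: ✓ (rhs at j=1; lhs holds on [0,0])
  i=1: ✗ (lhs fails at k=1 before rhs at j=2)
  i=2: ✗ (lhs fails at k=2 before rhs at j=3)
  i=3: ✗ (lhs fails at k=3 before rhs at j=4)
  i=4: ✗ (lhs fails at k=4 before rhs at j=5)
  i=5: ✗ (lhs fails at k=5 before rhs at j=6)
  i=6: ✓ (rhs at j=7; lhs holds on [6,6])
  i=7: ✗ (lhs fails at k=7 before rhs at j=8)
  i=8: ✓ (rhs at j=9; lhs holds on [8,8])

0, 6, 8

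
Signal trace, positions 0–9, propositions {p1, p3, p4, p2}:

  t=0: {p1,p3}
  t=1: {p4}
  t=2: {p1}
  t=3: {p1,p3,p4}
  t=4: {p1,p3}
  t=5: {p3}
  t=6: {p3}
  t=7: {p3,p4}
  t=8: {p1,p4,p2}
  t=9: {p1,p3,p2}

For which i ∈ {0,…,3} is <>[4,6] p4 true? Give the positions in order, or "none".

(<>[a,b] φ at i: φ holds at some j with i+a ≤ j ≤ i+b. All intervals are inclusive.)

1, 2, 3

Evaluate at each i in [0,3]:
  i=0: ✗ (none in [4,6])
  i=1: ✓ (witness j=7)
  i=2: ✓ (witness j=7)
  i=3: ✓ (witness j=7)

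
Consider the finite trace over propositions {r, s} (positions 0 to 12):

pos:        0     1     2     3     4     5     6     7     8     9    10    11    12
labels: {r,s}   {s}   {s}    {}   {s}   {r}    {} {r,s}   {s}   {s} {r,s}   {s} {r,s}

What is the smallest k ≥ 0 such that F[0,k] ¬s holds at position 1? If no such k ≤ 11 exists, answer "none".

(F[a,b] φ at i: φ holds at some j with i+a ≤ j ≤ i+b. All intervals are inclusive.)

Scan j = 1,2,… for ¬s:
  j=1: fails
  j=2: fails
  j=3: holds
First hit at j=3, so smallest k = 3-1 = 2.

2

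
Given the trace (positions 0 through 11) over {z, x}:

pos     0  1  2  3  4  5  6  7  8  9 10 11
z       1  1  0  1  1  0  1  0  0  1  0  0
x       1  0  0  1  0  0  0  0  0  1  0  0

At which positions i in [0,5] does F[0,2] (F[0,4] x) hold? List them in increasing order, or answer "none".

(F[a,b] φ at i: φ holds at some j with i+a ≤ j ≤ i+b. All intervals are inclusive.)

Evaluate at each i in [0,5]:
  i=0: ✓ (witness j=0)
  i=1: ✓ (witness j=1)
  i=2: ✓ (witness j=2)
  i=3: ✓ (witness j=3)
  i=4: ✓ (witness j=5)
  i=5: ✓ (witness j=5)

0, 1, 2, 3, 4, 5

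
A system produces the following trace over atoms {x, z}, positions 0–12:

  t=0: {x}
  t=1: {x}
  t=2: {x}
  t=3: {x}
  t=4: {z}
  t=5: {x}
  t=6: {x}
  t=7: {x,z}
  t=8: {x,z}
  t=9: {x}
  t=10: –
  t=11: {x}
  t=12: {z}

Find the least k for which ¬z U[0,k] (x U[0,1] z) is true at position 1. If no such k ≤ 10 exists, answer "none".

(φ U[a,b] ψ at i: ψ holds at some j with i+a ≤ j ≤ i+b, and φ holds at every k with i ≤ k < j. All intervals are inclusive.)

2

Need earliest j ≥ 1 with (x U[0,1] z), and ¬z at every k in [1,j-1].
  j=1: rhs fails.
  j=2: rhs fails.
  j=3: rhs holds; lhs holds on [1,2]. k = 2.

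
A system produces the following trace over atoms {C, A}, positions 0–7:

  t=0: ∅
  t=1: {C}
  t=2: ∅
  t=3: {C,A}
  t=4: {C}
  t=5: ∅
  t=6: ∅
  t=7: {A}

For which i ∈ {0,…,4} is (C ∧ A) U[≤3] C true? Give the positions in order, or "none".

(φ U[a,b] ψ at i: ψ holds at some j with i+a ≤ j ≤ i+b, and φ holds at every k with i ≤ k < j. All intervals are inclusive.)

1, 3, 4

Evaluate at each i in [0,4]:
  i=0: ✗ (lhs fails at k=0 before rhs at j=1)
  i=1: ✓ (rhs at j=1)
  i=2: ✗ (lhs fails at k=2 before rhs at j=3)
  i=3: ✓ (rhs at j=3)
  i=4: ✓ (rhs at j=4)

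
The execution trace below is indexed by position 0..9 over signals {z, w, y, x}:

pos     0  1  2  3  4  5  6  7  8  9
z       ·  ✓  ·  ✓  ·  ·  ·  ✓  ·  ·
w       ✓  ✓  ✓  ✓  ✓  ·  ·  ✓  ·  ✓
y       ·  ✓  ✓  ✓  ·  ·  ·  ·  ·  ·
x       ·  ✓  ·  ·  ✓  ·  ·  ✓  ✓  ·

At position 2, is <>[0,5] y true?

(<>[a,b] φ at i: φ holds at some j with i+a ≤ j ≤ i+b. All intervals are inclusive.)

Check y at each j in [2,7]:
  j=2: true
  j=3: true
  j=4: false
  j=5: false
  j=6: false
  j=7: false
Found at j=2 → formula holds.

Yes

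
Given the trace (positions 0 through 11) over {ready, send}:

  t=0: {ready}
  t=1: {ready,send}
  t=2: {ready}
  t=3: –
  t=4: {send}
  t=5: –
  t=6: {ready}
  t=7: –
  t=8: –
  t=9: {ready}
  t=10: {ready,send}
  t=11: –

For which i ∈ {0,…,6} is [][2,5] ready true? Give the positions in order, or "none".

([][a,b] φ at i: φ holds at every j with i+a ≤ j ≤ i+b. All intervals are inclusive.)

Evaluate at each i in [0,6]:
  i=0: ✗ (fails at j=3)
  i=1: ✗ (fails at j=3)
  i=2: ✗ (fails at j=4)
  i=3: ✗ (fails at j=5)
  i=4: ✗ (fails at j=7)
  i=5: ✗ (fails at j=7)
  i=6: ✗ (fails at j=8)

none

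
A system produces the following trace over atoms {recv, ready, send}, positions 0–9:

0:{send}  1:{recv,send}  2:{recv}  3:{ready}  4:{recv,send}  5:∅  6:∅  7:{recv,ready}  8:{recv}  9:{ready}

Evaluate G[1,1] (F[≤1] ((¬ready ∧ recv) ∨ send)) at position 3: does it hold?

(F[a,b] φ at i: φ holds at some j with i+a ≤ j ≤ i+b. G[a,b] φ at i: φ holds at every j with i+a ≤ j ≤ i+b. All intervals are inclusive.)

Holds

Check F[≤1] ((¬ready ∧ recv) ∨ send) at every j in [4,4]:
  j=4: holds (witness at 4)
All positions satisfy it → formula holds.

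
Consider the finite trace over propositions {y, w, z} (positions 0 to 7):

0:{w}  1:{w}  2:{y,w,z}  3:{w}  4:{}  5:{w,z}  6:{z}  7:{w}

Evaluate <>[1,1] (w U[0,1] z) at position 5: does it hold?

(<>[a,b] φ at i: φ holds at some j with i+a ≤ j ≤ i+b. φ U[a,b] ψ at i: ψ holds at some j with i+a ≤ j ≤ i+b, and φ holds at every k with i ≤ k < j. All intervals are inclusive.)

Check (w U[0,1] z) at each j in [6,6]:
  j=6: holds
Found at j=6 → formula holds.

Holds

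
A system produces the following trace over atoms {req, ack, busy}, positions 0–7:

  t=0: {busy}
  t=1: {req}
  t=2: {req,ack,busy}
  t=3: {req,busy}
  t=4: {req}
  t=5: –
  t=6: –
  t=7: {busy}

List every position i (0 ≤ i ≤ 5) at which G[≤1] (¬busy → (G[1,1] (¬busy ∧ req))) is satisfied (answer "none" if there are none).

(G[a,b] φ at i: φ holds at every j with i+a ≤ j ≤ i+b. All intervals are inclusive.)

2

Evaluate at each i in [0,5]:
  i=0: ✗ (fails at j=1)
  i=1: ✗ (fails at j=1)
  i=2: ✓ (all of [2,3])
  i=3: ✗ (fails at j=4)
  i=4: ✗ (fails at j=4)
  i=5: ✗ (fails at j=5)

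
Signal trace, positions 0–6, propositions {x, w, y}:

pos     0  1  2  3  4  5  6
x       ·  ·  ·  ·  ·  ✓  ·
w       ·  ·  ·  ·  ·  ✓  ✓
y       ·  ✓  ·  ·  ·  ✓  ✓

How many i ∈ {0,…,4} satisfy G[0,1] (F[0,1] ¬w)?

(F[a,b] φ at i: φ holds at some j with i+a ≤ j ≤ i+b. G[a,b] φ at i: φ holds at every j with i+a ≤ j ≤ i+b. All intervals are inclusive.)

4

Evaluate at each i in [0,4]:
  i=0: ✓ (all of [0,1])
  i=1: ✓ (all of [1,2])
  i=2: ✓ (all of [2,3])
  i=3: ✓ (all of [3,4])
  i=4: ✗ (fails at j=5)
Positions where it holds: {0, 1, 2, 3} → 4.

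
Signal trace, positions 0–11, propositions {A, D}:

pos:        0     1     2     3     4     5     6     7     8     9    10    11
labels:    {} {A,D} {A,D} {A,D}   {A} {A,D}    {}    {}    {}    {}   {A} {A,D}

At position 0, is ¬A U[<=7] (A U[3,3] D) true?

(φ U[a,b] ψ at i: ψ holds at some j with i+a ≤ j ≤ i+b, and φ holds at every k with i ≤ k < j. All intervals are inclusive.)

No

Need some j in [0,7] with (A U[3,3] D), and ¬A at every k in [0,j-1].
  j=0: (A U[3,3] D) — fails.
  j=1: (A U[3,3] D) — fails.
  j=2: (A U[3,3] D) holds, but ¬A fails at k=1 → not this j.
  j=3: (A U[3,3] D) — fails.
  j=4: (A U[3,3] D) — fails.
  j=5: (A U[3,3] D) — fails.
  j=6: (A U[3,3] D) — fails.
  j=7: (A U[3,3] D) — fails.
No j in the window works → until fails.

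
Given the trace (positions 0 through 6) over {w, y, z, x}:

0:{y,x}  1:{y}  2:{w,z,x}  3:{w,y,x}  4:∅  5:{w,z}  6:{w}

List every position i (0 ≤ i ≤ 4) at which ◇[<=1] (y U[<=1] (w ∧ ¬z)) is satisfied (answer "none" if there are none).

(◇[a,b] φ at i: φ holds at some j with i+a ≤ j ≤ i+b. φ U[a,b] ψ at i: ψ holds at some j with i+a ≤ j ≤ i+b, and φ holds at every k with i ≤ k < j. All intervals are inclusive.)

2, 3

Evaluate at each i in [0,4]:
  i=0: ✗ (none in [0,1])
  i=1: ✗ (none in [1,2])
  i=2: ✓ (witness j=3)
  i=3: ✓ (witness j=3)
  i=4: ✗ (none in [4,5])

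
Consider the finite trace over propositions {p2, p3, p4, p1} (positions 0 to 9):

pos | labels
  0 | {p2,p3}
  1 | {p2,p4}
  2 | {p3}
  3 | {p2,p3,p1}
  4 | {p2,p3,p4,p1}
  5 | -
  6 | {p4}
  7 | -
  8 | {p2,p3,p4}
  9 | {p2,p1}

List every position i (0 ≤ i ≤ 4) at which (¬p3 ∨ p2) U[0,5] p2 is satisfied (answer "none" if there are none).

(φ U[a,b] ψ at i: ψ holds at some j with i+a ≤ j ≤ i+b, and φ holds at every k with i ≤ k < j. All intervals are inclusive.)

0, 1, 3, 4

Evaluate at each i in [0,4]:
  i=0: ✓ (rhs at j=0)
  i=1: ✓ (rhs at j=1)
  i=2: ✗ (lhs fails at k=2 before rhs at j=3)
  i=3: ✓ (rhs at j=3)
  i=4: ✓ (rhs at j=4)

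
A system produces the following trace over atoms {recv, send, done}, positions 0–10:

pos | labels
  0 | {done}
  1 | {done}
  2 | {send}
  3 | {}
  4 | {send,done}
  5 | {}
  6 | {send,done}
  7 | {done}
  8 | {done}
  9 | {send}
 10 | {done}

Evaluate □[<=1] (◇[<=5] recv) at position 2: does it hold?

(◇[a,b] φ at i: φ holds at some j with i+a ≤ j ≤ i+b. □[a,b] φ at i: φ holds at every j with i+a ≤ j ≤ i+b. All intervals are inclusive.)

Check ◇[<=5] recv at every j in [2,3]:
  j=2: fails (none in [2,7])
  j=3: fails (none in [3,8])
Fails at j=2 → formula fails.

False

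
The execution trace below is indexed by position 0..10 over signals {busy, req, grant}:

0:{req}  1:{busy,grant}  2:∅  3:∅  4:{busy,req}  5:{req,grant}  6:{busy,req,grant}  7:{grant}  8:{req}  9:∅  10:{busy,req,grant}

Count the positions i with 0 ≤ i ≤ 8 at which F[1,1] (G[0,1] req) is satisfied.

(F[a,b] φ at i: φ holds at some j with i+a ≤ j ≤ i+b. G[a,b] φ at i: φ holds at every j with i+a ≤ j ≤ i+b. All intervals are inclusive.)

Evaluate at each i in [0,8]:
  i=0: ✗ (none in [1,1])
  i=1: ✗ (none in [2,2])
  i=2: ✗ (none in [3,3])
  i=3: ✓ (witness j=4)
  i=4: ✓ (witness j=5)
  i=5: ✗ (none in [6,6])
  i=6: ✗ (none in [7,7])
  i=7: ✗ (none in [8,8])
  i=8: ✗ (none in [9,9])
Positions where it holds: {3, 4} → 2.

2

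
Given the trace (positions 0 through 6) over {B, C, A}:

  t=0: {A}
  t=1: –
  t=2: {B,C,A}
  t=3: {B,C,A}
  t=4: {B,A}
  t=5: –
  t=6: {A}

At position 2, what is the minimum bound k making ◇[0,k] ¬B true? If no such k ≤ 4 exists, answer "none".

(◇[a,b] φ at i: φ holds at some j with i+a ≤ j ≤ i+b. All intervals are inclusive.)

Scan j = 2,3,… for ¬B:
  j=2: fails
  j=3: fails
  j=4: fails
  j=5: holds
First hit at j=5, so smallest k = 5-2 = 3.

3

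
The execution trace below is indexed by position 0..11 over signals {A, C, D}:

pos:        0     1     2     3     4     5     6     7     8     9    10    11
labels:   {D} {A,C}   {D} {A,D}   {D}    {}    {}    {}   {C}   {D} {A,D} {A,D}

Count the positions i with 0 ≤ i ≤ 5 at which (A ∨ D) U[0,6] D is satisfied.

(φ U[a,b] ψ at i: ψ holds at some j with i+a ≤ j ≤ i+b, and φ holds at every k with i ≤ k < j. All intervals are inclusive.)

Evaluate at each i in [0,5]:
  i=0: ✓ (rhs at j=0)
  i=1: ✓ (rhs at j=2; lhs holds on [1,1])
  i=2: ✓ (rhs at j=2)
  i=3: ✓ (rhs at j=3)
  i=4: ✓ (rhs at j=4)
  i=5: ✗ (lhs fails at k=5 before rhs at j=9)
Positions where it holds: {0, 1, 2, 3, 4} → 5.

5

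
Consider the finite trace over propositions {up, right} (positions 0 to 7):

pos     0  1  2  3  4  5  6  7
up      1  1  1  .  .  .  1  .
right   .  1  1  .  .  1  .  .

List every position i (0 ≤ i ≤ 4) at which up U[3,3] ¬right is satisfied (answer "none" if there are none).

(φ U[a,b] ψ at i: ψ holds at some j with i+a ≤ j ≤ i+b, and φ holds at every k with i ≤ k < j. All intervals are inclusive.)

Evaluate at each i in [0,4]:
  i=0: ✓ (rhs at j=3; lhs holds on [0,2])
  i=1: ✗ (lhs fails at k=3 before rhs at j=4)
  i=2: ✗ (no rhs in [5,5])
  i=3: ✗ (lhs fails at k=3 before rhs at j=6)
  i=4: ✗ (lhs fails at k=4 before rhs at j=7)

0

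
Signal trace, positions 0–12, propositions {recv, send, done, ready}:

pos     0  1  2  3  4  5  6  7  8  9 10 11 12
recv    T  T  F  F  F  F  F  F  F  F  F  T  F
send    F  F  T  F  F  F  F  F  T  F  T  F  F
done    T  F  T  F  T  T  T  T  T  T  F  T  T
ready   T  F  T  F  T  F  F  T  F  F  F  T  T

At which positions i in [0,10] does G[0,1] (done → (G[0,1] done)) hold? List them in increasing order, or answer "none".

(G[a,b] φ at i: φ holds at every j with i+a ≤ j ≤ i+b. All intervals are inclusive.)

3, 4, 5, 6, 7, 10

Evaluate at each i in [0,10]:
  i=0: ✗ (fails at j=0)
  i=1: ✗ (fails at j=2)
  i=2: ✗ (fails at j=2)
  i=3: ✓ (all of [3,4])
  i=4: ✓ (all of [4,5])
  i=5: ✓ (all of [5,6])
  i=6: ✓ (all of [6,7])
  i=7: ✓ (all of [7,8])
  i=8: ✗ (fails at j=9)
  i=9: ✗ (fails at j=9)
  i=10: ✓ (all of [10,11])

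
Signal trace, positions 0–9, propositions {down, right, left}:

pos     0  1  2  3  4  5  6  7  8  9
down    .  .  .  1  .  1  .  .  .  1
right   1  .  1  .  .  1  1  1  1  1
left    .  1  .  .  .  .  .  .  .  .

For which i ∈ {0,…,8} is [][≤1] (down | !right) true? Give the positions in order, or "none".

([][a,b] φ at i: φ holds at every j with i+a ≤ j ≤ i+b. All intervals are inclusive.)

3, 4

Evaluate at each i in [0,8]:
  i=0: ✗ (fails at j=0)
  i=1: ✗ (fails at j=2)
  i=2: ✗ (fails at j=2)
  i=3: ✓ (all of [3,4])
  i=4: ✓ (all of [4,5])
  i=5: ✗ (fails at j=6)
  i=6: ✗ (fails at j=6)
  i=7: ✗ (fails at j=7)
  i=8: ✗ (fails at j=8)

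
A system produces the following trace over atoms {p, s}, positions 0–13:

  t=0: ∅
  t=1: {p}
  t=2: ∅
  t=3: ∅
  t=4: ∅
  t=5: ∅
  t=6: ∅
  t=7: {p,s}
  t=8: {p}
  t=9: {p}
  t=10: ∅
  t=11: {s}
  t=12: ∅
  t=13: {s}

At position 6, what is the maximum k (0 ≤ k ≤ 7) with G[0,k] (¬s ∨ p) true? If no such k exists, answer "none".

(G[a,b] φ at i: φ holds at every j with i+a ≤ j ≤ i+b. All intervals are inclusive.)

4

(¬s ∨ p) must hold from j=6 onward; find where it first fails.
  j=6: holds
  j=7: holds
  j=8: holds
  j=9: holds
  j=10: holds
  j=11: fails
Holds on [6,10], so largest k = 4.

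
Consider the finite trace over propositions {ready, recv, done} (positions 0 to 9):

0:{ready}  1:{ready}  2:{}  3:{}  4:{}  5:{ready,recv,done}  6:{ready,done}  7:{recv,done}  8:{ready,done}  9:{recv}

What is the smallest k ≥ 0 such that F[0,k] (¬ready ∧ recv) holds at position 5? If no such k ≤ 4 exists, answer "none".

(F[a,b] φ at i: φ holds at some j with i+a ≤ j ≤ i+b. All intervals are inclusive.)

2

Scan j = 5,6,… for (¬ready ∧ recv):
  j=5: fails
  j=6: fails
  j=7: holds
First hit at j=7, so smallest k = 7-5 = 2.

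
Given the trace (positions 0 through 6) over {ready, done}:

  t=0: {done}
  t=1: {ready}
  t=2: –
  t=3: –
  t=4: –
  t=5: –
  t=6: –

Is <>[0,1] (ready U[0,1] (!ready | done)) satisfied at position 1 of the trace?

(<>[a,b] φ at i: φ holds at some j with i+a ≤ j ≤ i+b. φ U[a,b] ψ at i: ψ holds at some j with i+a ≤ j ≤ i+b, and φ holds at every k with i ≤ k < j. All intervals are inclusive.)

Check (ready U[0,1] (!ready | done)) at each j in [1,2]:
  j=1: holds
  j=2: holds
Found at j=1 → formula holds.

True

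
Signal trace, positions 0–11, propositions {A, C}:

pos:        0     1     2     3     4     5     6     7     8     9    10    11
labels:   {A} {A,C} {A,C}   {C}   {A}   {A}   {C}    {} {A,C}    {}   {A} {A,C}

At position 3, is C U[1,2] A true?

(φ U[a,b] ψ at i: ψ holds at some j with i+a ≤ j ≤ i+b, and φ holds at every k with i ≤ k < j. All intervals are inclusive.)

Need some j in [4,5] with A, and C at every k in [3,j-1].
  j=4: A holds; C holds at every k in [3,3] → satisfied.

True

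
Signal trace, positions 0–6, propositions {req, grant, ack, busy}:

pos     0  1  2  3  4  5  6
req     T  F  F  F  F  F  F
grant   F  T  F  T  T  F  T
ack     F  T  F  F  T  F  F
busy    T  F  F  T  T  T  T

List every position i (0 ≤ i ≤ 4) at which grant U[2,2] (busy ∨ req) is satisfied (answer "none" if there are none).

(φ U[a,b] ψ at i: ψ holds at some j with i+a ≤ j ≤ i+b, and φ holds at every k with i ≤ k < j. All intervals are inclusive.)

Evaluate at each i in [0,4]:
  i=0: ✗ (no rhs in [2,2])
  i=1: ✗ (lhs fails at k=2 before rhs at j=3)
  i=2: ✗ (lhs fails at k=2 before rhs at j=4)
  i=3: ✓ (rhs at j=5; lhs holds on [3,4])
  i=4: ✗ (lhs fails at k=5 before rhs at j=6)

3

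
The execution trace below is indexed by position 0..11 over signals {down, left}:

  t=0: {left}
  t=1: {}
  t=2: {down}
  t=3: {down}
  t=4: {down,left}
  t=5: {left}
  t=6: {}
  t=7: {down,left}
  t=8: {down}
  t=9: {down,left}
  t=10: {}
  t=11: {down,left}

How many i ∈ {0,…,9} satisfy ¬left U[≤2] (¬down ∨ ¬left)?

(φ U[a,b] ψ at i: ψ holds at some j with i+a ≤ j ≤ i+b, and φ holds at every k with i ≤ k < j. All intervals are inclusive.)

7

Evaluate at each i in [0,9]:
  i=0: ✓ (rhs at j=0)
  i=1: ✓ (rhs at j=1)
  i=2: ✓ (rhs at j=2)
  i=3: ✓ (rhs at j=3)
  i=4: ✗ (lhs fails at k=4 before rhs at j=5)
  i=5: ✓ (rhs at j=5)
  i=6: ✓ (rhs at j=6)
  i=7: ✗ (lhs fails at k=7 before rhs at j=8)
  i=8: ✓ (rhs at j=8)
  i=9: ✗ (lhs fails at k=9 before rhs at j=10)
Positions where it holds: {0, 1, 2, 3, 5, 6, 8} → 7.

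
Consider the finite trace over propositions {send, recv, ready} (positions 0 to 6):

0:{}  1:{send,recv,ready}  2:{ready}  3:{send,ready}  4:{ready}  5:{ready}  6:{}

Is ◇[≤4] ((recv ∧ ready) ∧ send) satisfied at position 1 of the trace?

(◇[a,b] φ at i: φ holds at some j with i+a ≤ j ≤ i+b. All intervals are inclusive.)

Check ((recv ∧ ready) ∧ send) at each j in [1,5]:
  j=1: true
  j=2: false
  j=3: false
  j=4: false
  j=5: false
Found at j=1 → formula holds.

Holds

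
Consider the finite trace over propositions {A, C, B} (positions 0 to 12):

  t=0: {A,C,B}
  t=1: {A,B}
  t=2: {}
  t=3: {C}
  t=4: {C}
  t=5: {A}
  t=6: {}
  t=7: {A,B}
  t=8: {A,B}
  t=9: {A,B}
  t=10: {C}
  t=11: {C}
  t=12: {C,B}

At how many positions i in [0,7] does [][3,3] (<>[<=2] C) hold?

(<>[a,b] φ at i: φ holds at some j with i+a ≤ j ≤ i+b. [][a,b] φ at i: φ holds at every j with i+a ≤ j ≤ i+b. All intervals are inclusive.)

Evaluate at each i in [0,7]:
  i=0: ✓ (all of [3,3])
  i=1: ✓ (all of [4,4])
  i=2: ✗ (fails at j=5)
  i=3: ✗ (fails at j=6)
  i=4: ✗ (fails at j=7)
  i=5: ✓ (all of [8,8])
  i=6: ✓ (all of [9,9])
  i=7: ✓ (all of [10,10])
Positions where it holds: {0, 1, 5, 6, 7} → 5.

5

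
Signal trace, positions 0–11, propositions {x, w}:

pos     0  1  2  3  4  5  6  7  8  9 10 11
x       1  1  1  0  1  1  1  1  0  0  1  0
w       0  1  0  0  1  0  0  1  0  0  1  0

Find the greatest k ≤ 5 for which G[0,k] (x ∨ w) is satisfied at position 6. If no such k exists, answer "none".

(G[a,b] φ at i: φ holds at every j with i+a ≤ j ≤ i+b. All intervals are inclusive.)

1

(x ∨ w) must hold from j=6 onward; find where it first fails.
  j=6: holds
  j=7: holds
  j=8: fails
Holds on [6,7], so largest k = 1.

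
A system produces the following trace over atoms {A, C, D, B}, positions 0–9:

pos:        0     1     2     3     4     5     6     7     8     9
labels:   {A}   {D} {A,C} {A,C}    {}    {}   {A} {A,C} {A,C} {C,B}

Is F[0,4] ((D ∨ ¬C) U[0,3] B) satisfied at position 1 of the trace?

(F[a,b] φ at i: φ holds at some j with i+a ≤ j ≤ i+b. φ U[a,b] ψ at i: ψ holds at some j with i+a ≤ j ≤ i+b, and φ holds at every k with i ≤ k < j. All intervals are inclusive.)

Does not hold

Check ((D ∨ ¬C) U[0,3] B) at each j in [1,5]:
  j=1: fails
  j=2: fails
  j=3: fails
  j=4: fails
  j=5: fails
No position in the window satisfies it → formula fails.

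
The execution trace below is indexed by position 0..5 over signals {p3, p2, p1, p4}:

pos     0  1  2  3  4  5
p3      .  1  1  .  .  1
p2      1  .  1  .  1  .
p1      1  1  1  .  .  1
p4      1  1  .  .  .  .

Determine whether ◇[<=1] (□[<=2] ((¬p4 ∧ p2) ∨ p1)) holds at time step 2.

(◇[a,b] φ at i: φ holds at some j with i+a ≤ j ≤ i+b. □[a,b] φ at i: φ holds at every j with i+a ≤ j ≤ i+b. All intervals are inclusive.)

False

Check □[<=2] ((¬p4 ∧ p2) ∨ p1) at each j in [2,3]:
  j=2: fails at 3
  j=3: fails at 3
No position in the window satisfies it → formula fails.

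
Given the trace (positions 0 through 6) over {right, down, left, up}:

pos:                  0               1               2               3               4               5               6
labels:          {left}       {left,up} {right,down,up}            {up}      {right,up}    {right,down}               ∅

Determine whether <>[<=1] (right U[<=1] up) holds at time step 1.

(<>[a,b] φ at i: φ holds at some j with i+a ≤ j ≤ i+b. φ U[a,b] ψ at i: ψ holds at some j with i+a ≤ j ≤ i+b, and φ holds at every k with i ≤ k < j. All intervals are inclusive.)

Yes

Check (right U[<=1] up) at each j in [1,2]:
  j=1: holds
  j=2: holds
Found at j=1 → formula holds.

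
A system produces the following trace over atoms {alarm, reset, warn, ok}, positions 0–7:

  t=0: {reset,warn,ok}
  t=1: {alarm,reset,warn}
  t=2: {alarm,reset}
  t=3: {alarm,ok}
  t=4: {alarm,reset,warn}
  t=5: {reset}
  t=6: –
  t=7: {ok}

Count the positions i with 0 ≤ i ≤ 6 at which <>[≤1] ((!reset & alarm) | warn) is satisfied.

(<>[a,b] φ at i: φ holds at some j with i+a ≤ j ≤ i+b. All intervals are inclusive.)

5

Evaluate at each i in [0,6]:
  i=0: ✓ (witness j=0)
  i=1: ✓ (witness j=1)
  i=2: ✓ (witness j=3)
  i=3: ✓ (witness j=3)
  i=4: ✓ (witness j=4)
  i=5: ✗ (none in [5,6])
  i=6: ✗ (none in [6,7])
Positions where it holds: {0, 1, 2, 3, 4} → 5.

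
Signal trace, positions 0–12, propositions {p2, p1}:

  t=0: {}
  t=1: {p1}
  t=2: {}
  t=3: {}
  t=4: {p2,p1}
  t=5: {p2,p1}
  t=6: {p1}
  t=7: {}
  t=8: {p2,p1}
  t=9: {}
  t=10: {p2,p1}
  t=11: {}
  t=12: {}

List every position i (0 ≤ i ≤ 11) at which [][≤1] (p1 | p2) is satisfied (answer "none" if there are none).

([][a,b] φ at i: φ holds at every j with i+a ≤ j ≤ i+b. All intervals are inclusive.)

4, 5

Evaluate at each i in [0,11]:
  i=0: ✗ (fails at j=0)
  i=1: ✗ (fails at j=2)
  i=2: ✗ (fails at j=2)
  i=3: ✗ (fails at j=3)
  i=4: ✓ (all of [4,5])
  i=5: ✓ (all of [5,6])
  i=6: ✗ (fails at j=7)
  i=7: ✗ (fails at j=7)
  i=8: ✗ (fails at j=9)
  i=9: ✗ (fails at j=9)
  i=10: ✗ (fails at j=11)
  i=11: ✗ (fails at j=11)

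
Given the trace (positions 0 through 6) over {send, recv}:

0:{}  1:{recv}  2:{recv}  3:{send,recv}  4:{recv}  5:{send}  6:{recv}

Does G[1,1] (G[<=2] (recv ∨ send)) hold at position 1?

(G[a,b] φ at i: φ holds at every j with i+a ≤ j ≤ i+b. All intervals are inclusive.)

Check G[<=2] (recv ∨ send) at every j in [2,2]:
  j=2: holds on [2,4]
All positions satisfy it → formula holds.

Holds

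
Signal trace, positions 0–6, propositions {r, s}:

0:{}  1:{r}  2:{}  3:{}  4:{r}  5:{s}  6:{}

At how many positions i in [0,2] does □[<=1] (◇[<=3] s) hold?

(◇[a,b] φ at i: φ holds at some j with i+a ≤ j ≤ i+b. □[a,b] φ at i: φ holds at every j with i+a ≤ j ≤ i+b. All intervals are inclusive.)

Evaluate at each i in [0,2]:
  i=0: ✗ (fails at j=0)
  i=1: ✗ (fails at j=1)
  i=2: ✓ (all of [2,3])
Positions where it holds: {2} → 1.

1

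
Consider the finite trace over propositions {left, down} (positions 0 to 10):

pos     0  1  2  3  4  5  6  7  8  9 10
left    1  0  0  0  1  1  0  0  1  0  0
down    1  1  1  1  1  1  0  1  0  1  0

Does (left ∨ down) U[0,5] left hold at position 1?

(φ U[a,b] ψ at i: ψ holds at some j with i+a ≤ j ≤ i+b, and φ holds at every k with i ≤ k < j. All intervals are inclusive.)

True

Need some j in [1,6] with left, and (left ∨ down) at every k in [1,j-1].
  j=1: left false.
  j=2: left false.
  j=3: left false.
  j=4: left holds; (left ∨ down) holds at every k in [1,3] → satisfied.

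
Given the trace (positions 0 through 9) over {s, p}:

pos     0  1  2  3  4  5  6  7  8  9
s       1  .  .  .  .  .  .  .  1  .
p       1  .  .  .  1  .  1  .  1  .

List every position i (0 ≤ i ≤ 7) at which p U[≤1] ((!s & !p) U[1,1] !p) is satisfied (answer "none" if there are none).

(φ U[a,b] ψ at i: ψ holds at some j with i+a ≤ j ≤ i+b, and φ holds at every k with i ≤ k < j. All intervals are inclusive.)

Evaluate at each i in [0,7]:
  i=0: ✓ (rhs at j=1; lhs holds on [0,0])
  i=1: ✓ (rhs at j=1)
  i=2: ✓ (rhs at j=2)
  i=3: ✗ (no rhs in [3,4])
  i=4: ✗ (no rhs in [4,5])
  i=5: ✗ (no rhs in [5,6])
  i=6: ✗ (no rhs in [6,7])
  i=7: ✗ (no rhs in [7,8])

0, 1, 2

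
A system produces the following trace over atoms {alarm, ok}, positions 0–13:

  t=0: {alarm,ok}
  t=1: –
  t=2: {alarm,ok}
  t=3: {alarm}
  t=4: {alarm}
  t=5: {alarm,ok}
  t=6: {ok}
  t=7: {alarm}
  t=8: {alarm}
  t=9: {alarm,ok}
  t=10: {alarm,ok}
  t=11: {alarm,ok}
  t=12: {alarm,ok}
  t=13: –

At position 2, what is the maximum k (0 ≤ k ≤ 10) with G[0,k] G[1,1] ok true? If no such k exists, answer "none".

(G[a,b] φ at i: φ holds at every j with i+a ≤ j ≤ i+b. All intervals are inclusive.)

none

G[1,1] ok must hold from j=2 onward; find where it first fails.
  j=2: fails → no k works.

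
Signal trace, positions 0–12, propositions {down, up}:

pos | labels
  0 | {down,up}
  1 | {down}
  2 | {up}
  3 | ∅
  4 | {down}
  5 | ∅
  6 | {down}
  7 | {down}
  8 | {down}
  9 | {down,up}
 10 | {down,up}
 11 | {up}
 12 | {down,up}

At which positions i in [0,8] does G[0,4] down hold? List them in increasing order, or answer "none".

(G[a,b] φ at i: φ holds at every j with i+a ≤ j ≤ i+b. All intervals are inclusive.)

Evaluate at each i in [0,8]:
  i=0: ✗ (fails at j=2)
  i=1: ✗ (fails at j=2)
  i=2: ✗ (fails at j=2)
  i=3: ✗ (fails at j=3)
  i=4: ✗ (fails at j=5)
  i=5: ✗ (fails at j=5)
  i=6: ✓ (all of [6,10])
  i=7: ✗ (fails at j=11)
  i=8: ✗ (fails at j=11)

6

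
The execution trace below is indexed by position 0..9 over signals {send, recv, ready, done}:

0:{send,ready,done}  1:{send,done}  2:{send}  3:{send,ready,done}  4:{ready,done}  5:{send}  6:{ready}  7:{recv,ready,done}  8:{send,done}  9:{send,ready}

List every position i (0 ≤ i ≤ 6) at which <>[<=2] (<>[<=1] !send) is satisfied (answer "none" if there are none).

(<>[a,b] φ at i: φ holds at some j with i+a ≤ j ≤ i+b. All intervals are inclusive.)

1, 2, 3, 4, 5, 6

Evaluate at each i in [0,6]:
  i=0: ✗ (none in [0,2])
  i=1: ✓ (witness j=3)
  i=2: ✓ (witness j=3)
  i=3: ✓ (witness j=3)
  i=4: ✓ (witness j=4)
  i=5: ✓ (witness j=5)
  i=6: ✓ (witness j=6)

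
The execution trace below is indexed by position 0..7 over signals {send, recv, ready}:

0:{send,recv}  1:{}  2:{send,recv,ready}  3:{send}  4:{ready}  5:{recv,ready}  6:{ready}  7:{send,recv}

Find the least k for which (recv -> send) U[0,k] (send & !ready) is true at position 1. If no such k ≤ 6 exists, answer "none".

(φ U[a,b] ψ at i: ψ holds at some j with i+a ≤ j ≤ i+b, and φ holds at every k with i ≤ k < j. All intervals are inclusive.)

2

Need earliest j ≥ 1 with (send & !ready), and (recv -> send) at every k in [1,j-1].
  j=1: rhs fails.
  j=2: rhs fails.
  j=3: rhs holds; lhs holds on [1,2]. k = 2.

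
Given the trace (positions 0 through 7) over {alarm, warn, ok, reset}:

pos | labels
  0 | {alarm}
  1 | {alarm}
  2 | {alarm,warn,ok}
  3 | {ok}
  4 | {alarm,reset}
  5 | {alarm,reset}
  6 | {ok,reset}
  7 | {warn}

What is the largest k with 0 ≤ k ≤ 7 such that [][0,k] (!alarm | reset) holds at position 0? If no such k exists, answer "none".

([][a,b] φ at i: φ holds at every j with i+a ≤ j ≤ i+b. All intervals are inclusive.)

none

(!alarm | reset) must hold from j=0 onward; find where it first fails.
  j=0: fails → no k works.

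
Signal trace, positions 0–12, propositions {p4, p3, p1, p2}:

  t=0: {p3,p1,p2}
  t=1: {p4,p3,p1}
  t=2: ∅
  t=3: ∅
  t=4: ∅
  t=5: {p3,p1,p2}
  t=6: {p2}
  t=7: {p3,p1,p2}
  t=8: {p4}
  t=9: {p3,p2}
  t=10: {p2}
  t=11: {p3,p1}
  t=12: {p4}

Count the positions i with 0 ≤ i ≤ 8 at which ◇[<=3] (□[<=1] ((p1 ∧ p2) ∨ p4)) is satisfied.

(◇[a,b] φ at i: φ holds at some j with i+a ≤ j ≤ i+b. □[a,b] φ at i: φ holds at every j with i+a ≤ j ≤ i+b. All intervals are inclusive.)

Evaluate at each i in [0,8]:
  i=0: ✓ (witness j=0)
  i=1: ✗ (none in [1,4])
  i=2: ✗ (none in [2,5])
  i=3: ✗ (none in [3,6])
  i=4: ✓ (witness j=7)
  i=5: ✓ (witness j=7)
  i=6: ✓ (witness j=7)
  i=7: ✓ (witness j=7)
  i=8: ✗ (none in [8,11])
Positions where it holds: {0, 4, 5, 6, 7} → 5.

5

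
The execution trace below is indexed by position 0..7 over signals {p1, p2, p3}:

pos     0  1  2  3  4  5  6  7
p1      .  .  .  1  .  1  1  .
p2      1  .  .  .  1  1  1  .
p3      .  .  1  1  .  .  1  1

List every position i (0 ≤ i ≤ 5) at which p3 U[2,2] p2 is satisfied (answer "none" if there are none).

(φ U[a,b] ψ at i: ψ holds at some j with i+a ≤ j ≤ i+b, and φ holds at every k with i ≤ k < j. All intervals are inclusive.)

2

Evaluate at each i in [0,5]:
  i=0: ✗ (no rhs in [2,2])
  i=1: ✗ (no rhs in [3,3])
  i=2: ✓ (rhs at j=4; lhs holds on [2,3])
  i=3: ✗ (lhs fails at k=4 before rhs at j=5)
  i=4: ✗ (lhs fails at k=4 before rhs at j=6)
  i=5: ✗ (no rhs in [7,7])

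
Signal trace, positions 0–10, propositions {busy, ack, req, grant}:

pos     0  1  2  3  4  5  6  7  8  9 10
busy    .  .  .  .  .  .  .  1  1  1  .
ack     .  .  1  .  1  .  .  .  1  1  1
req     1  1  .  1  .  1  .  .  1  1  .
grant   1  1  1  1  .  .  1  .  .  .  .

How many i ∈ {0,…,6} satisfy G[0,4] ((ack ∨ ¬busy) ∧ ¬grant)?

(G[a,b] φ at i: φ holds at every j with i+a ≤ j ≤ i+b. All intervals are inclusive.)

0

Evaluate at each i in [0,6]:
  i=0: ✗ (fails at j=0)
  i=1: ✗ (fails at j=1)
  i=2: ✗ (fails at j=2)
  i=3: ✗ (fails at j=3)
  i=4: ✗ (fails at j=6)
  i=5: ✗ (fails at j=6)
  i=6: ✗ (fails at j=6)
Positions where it holds: {} → 0.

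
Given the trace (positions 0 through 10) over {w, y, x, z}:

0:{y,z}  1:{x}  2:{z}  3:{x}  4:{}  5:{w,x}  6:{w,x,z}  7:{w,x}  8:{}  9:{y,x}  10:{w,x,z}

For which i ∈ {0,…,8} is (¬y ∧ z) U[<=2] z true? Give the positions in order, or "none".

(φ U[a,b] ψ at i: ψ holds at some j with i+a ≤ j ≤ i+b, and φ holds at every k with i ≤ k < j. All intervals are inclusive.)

Evaluate at each i in [0,8]:
  i=0: ✓ (rhs at j=0)
  i=1: ✗ (lhs fails at k=1 before rhs at j=2)
  i=2: ✓ (rhs at j=2)
  i=3: ✗ (no rhs in [3,5])
  i=4: ✗ (lhs fails at k=4 before rhs at j=6)
  i=5: ✗ (lhs fails at k=5 before rhs at j=6)
  i=6: ✓ (rhs at j=6)
  i=7: ✗ (no rhs in [7,9])
  i=8: ✗ (lhs fails at k=8 before rhs at j=10)

0, 2, 6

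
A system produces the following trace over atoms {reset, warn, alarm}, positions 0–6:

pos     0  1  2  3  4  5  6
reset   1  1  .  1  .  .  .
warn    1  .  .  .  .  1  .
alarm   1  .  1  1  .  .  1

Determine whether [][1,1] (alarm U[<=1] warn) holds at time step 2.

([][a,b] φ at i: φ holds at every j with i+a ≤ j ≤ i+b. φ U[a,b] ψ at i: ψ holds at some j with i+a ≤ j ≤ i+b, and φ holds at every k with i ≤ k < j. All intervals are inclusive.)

Check (alarm U[<=1] warn) at every j in [3,3]:
  j=3: fails
Fails at j=3 → formula fails.

Does not hold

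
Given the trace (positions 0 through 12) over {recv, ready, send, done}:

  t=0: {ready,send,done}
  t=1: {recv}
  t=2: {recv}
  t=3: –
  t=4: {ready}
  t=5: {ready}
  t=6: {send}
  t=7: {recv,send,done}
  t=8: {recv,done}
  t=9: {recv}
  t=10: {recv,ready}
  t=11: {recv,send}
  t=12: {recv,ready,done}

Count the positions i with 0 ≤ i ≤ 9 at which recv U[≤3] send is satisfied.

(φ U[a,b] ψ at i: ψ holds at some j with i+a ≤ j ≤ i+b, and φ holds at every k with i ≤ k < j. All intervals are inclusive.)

Evaluate at each i in [0,9]:
  i=0: ✓ (rhs at j=0)
  i=1: ✗ (no rhs in [1,4])
  i=2: ✗ (no rhs in [2,5])
  i=3: ✗ (lhs fails at k=3 before rhs at j=6)
  i=4: ✗ (lhs fails at k=4 before rhs at j=6)
  i=5: ✗ (lhs fails at k=5 before rhs at j=6)
  i=6: ✓ (rhs at j=6)
  i=7: ✓ (rhs at j=7)
  i=8: ✓ (rhs at j=11; lhs holds on [8,10])
  i=9: ✓ (rhs at j=11; lhs holds on [9,10])
Positions where it holds: {0, 6, 7, 8, 9} → 5.

5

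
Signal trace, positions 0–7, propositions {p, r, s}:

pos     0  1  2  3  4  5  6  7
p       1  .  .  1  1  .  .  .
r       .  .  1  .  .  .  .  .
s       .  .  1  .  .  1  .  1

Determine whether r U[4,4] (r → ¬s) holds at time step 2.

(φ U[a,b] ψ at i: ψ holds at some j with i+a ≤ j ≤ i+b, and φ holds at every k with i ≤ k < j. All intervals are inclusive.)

Need some j in [6,6] with (r → ¬s), and r at every k in [2,j-1].
  j=6: (r → ¬s) holds, but r fails at k=3 → not this j.
No j in the window works → until fails.

No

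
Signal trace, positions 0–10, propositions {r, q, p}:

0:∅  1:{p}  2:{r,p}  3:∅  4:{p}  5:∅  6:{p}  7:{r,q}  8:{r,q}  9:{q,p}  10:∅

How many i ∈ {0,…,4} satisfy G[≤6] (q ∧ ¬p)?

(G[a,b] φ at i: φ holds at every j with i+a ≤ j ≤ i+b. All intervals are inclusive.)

0

Evaluate at each i in [0,4]:
  i=0: ✗ (fails at j=0)
  i=1: ✗ (fails at j=1)
  i=2: ✗ (fails at j=2)
  i=3: ✗ (fails at j=3)
  i=4: ✗ (fails at j=4)
Positions where it holds: {} → 0.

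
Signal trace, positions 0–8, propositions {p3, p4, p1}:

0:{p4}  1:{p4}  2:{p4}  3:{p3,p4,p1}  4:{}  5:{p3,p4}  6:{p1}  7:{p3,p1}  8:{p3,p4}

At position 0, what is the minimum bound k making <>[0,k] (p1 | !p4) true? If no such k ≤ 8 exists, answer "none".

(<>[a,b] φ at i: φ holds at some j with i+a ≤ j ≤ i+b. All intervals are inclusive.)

3

Scan j = 0,1,… for (p1 | !p4):
  j=0: fails
  j=1: fails
  j=2: fails
  j=3: holds
First hit at j=3, so smallest k = 3-0 = 3.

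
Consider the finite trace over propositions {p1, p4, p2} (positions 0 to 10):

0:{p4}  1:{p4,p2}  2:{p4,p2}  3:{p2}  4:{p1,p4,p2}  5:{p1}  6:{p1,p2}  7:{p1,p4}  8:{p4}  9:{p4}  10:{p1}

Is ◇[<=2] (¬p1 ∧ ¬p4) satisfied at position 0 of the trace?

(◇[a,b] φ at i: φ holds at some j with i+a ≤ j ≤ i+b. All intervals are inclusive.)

Check (¬p1 ∧ ¬p4) at each j in [0,2]:
  j=0: false
  j=1: false
  j=2: false
No position in the window satisfies it → formula fails.

No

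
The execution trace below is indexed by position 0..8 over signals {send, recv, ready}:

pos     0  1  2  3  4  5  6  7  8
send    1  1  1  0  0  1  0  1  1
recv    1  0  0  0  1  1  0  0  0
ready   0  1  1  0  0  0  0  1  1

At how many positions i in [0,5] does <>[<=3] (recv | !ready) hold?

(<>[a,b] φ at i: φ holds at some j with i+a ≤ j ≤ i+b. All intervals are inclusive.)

6

Evaluate at each i in [0,5]:
  i=0: ✓ (witness j=0)
  i=1: ✓ (witness j=3)
  i=2: ✓ (witness j=3)
  i=3: ✓ (witness j=3)
  i=4: ✓ (witness j=4)
  i=5: ✓ (witness j=5)
Positions where it holds: {0, 1, 2, 3, 4, 5} → 6.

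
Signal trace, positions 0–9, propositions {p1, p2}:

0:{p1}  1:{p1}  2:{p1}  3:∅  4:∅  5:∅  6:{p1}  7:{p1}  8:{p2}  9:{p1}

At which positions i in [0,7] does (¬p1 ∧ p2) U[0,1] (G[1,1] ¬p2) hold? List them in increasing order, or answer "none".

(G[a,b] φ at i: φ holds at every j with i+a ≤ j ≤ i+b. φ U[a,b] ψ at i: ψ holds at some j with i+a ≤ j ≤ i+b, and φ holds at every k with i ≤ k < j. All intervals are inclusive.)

0, 1, 2, 3, 4, 5, 6

Evaluate at each i in [0,7]:
  i=0: ✓ (rhs at j=0)
  i=1: ✓ (rhs at j=1)
  i=2: ✓ (rhs at j=2)
  i=3: ✓ (rhs at j=3)
  i=4: ✓ (rhs at j=4)
  i=5: ✓ (rhs at j=5)
  i=6: ✓ (rhs at j=6)
  i=7: ✗ (lhs fails at k=7 before rhs at j=8)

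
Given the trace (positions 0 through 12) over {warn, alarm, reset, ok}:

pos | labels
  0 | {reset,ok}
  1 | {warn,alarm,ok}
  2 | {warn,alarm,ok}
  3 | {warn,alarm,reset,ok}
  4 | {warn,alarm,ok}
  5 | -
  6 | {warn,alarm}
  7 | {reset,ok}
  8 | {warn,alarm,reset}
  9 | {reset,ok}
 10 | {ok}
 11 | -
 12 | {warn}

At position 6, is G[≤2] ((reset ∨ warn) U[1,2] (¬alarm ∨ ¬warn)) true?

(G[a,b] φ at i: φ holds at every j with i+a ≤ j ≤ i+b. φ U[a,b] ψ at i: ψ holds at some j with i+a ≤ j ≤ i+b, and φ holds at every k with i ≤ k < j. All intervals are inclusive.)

Check ((reset ∨ warn) U[1,2] (¬alarm ∨ ¬warn)) at every j in [6,8]:
  j=6: holds
  j=7: holds
  j=8: holds
All positions satisfy it → formula holds.

Yes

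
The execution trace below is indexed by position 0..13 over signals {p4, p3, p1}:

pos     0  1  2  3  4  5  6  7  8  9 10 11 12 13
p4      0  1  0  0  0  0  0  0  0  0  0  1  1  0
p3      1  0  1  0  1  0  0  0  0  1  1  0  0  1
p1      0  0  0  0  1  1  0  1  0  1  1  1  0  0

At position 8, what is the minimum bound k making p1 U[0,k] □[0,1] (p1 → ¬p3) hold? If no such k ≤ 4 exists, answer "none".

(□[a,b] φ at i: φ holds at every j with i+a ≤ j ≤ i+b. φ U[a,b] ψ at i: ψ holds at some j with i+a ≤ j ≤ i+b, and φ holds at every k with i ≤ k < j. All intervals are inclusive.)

Need earliest j ≥ 8 with □[0,1] (p1 → ¬p3), and p1 at every k in [8,j-1].
  j=8: rhs fails.
  j=9: rhs fails.
  j=10: rhs fails.
  j=11: rhs holds but lhs fails at k=8.
  j=12: rhs holds but lhs fails at k=8.
No witness within the range → none.

none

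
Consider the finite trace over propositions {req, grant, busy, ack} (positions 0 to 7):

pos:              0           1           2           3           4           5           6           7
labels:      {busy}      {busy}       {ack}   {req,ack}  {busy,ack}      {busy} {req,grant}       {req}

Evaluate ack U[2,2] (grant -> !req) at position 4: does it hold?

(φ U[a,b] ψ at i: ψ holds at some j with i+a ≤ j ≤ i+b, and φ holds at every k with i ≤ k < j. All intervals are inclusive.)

Does not hold

Need some j in [6,6] with (grant -> !req), and ack at every k in [4,j-1].
  j=6: (grant -> !req) false.
No j in the window works → until fails.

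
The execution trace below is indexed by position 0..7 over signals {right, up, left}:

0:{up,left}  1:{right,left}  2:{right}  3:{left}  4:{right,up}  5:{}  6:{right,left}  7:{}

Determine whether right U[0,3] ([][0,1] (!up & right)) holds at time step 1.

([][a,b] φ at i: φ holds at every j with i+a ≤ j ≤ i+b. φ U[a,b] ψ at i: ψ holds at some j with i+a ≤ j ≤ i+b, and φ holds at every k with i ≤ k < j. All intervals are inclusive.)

Need some j in [1,4] with [][0,1] (!up & right), and right at every k in [1,j-1].
  j=1: [][0,1] (!up & right) holds; no prefix to check → satisfied.

Yes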